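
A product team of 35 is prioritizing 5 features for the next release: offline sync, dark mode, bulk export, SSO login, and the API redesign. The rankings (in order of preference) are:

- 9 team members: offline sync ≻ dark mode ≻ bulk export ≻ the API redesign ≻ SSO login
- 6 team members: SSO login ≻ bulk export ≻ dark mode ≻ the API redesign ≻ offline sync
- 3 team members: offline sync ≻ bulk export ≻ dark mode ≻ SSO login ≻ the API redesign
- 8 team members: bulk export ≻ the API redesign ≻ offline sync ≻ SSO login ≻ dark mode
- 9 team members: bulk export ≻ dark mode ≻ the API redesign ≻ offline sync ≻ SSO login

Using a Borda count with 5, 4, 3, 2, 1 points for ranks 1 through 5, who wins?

bulk export

offline sync: 9·5 + 6·1 + 3·5 + 8·3 + 9·2 = 108
dark mode: 9·4 + 6·3 + 3·3 + 8·1 + 9·4 = 107
bulk export: 9·3 + 6·4 + 3·4 + 8·5 + 9·5 = 148
SSO login: 9·1 + 6·5 + 3·2 + 8·2 + 9·1 = 70
the API redesign: 9·2 + 6·2 + 3·1 + 8·4 + 9·3 = 92
bulk export has the highest Borda score (148).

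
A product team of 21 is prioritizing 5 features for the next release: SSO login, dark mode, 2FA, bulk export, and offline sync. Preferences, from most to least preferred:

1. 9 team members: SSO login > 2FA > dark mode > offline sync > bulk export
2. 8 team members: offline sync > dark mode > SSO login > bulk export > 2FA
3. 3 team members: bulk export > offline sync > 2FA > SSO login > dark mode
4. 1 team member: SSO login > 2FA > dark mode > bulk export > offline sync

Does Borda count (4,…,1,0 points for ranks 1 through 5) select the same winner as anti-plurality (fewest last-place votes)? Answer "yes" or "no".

Borda — scores: SSO login 59, dark mode 44, 2FA 36, bulk export 21, offline sync 50. Winner: SSO login.
Anti-plurality — last-place votes: SSO login 0, dark mode 3, 2FA 8, bulk export 9, offline sync 1. Winner: SSO login.
The two methods agree.

yes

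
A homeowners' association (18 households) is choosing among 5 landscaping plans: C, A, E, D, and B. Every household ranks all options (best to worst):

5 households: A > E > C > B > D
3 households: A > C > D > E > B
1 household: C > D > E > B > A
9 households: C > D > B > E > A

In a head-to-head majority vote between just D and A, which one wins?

D

Voters preferring D to A: 10; preferring A to D: 8.
D wins the head-to-head.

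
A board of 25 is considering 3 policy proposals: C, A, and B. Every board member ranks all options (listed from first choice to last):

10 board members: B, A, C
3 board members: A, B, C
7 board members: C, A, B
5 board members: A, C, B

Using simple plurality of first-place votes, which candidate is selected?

First-place votes: C 7, A 8, B 10.
B has the most first-place votes.

B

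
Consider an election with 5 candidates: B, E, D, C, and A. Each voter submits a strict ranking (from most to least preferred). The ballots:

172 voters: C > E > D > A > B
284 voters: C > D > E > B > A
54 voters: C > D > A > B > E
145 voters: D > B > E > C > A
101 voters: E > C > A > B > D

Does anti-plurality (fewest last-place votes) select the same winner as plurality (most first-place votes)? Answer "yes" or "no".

yes

Anti-plurality — last-place votes: B 172, E 54, D 101, C 0, A 429. Winner: C.
Plurality — first-place votes: B 0, E 101, D 145, C 510, A 0. Winner: C.
The two methods agree.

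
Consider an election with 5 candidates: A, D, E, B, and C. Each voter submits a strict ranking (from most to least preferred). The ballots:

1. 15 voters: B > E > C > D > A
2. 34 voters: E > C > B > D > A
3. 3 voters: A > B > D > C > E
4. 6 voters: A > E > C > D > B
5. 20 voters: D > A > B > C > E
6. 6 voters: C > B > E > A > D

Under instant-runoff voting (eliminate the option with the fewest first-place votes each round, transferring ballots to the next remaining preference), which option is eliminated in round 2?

A

Round 1: A 9, D 20, E 34, B 15, C 6. Eliminate C.
Round 2: A 9, D 20, E 34, B 21. Eliminate A.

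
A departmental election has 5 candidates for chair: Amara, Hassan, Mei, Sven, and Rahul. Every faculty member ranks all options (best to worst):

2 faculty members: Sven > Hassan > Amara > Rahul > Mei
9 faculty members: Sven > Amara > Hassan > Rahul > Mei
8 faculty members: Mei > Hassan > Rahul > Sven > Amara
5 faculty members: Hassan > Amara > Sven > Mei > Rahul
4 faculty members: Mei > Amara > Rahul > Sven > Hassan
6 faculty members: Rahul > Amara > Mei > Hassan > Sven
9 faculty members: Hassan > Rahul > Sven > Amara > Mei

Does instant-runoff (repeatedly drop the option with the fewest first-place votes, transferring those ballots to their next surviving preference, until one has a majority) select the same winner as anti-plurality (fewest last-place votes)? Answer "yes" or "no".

Instant-runoff — R1 Amara 0, Hassan 14, Mei 12, Sven 11, Rahul 6 (Amara out); R2 Hassan 14, Mei 12, Sven 11, Rahul 6 (Rahul out); R3 Hassan 14, Mei 18, Sven 11 (Sven out); R4 Hassan 25, Mei 18 (Hassan winner). Winner: Hassan.
Anti-plurality — last-place votes: Amara 8, Hassan 4, Mei 20, Sven 6, Rahul 5. Winner: Hassan.
The two methods agree.

yes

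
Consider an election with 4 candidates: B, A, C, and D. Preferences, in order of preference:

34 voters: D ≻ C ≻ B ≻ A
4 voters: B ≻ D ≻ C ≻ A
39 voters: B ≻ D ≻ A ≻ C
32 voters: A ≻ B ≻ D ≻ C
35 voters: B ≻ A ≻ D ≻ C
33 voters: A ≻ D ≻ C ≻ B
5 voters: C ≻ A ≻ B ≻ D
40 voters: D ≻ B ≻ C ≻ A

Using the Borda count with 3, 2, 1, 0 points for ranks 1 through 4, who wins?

D

B: 34·1 + 4·3 + 39·3 + 32·2 + 35·3 + 33·0 + 5·1 + 40·2 = 417
A: 34·0 + 4·0 + 39·1 + 32·3 + 35·2 + 33·3 + 5·2 + 40·0 = 314
C: 34·2 + 4·1 + 39·0 + 32·0 + 35·0 + 33·1 + 5·3 + 40·1 = 160
D: 34·3 + 4·2 + 39·2 + 32·1 + 35·1 + 33·2 + 5·0 + 40·3 = 441
D has the highest Borda score (441).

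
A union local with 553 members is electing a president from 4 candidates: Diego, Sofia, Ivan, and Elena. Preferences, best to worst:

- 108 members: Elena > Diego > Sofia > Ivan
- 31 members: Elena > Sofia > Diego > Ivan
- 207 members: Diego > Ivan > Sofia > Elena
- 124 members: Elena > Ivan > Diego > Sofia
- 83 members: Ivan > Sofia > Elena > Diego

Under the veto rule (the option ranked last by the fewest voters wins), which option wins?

Last-place votes: Diego 83, Sofia 124, Ivan 139, Elena 207.
Diego is ranked last by the fewest voters, so Diego wins.

Diego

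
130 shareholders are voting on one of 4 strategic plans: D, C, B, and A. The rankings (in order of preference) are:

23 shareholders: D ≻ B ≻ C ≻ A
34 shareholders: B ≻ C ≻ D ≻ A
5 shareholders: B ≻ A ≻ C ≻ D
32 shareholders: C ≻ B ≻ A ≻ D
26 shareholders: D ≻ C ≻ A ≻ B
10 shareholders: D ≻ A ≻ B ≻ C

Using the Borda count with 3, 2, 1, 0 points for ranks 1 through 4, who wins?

D: 23·3 + 34·1 + 5·0 + 32·0 + 26·3 + 10·3 = 211
C: 23·1 + 34·2 + 5·1 + 32·3 + 26·2 + 10·0 = 244
B: 23·2 + 34·3 + 5·3 + 32·2 + 26·0 + 10·1 = 237
A: 23·0 + 34·0 + 5·2 + 32·1 + 26·1 + 10·2 = 88
C has the highest Borda score (244).

C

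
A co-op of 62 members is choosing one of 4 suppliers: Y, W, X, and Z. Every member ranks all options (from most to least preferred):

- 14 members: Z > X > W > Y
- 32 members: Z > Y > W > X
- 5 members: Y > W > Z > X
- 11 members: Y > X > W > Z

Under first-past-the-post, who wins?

First-place votes: Y 16, W 0, X 0, Z 46.
Z has the most first-place votes.

Z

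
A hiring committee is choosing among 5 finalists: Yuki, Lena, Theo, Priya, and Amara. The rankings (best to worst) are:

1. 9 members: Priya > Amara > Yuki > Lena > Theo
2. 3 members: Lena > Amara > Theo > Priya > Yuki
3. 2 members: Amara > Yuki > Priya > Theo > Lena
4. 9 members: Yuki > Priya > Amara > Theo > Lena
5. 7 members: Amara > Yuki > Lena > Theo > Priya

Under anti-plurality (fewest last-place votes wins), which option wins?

Amara

Last-place votes: Yuki 3, Lena 11, Theo 9, Priya 7, Amara 0.
Amara is ranked last by the fewest voters, so Amara wins.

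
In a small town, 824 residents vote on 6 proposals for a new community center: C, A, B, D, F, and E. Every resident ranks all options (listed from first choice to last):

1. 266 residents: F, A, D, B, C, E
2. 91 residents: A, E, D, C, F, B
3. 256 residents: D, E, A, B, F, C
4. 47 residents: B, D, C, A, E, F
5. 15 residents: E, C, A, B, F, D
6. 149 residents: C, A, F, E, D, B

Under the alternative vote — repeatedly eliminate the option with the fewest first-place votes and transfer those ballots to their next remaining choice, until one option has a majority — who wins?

Round 1: C 149, A 91, B 47, D 256, F 266, E 15. Eliminate E.
Round 2: C 164, A 91, B 47, D 256, F 266. Eliminate B.
Round 3: C 164, A 91, D 303, F 266. Eliminate A.
Round 4: C 164, D 394, F 266. Eliminate C.
Round 5: D 394, F 430. F has a majority.

F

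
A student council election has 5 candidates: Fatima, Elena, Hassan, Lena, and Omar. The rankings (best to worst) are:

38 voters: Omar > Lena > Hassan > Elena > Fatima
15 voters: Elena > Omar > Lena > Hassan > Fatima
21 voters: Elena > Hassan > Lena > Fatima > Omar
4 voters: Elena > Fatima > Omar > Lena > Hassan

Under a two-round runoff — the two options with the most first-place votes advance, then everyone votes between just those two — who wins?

Round 1 first-place votes: Fatima 0, Elena 40, Hassan 0, Lena 0, Omar 38.
Elena and Omar advance.
Runoff: Elena is preferred to Omar by 40 voters; Omar by 38.
Elena wins the runoff.

Elena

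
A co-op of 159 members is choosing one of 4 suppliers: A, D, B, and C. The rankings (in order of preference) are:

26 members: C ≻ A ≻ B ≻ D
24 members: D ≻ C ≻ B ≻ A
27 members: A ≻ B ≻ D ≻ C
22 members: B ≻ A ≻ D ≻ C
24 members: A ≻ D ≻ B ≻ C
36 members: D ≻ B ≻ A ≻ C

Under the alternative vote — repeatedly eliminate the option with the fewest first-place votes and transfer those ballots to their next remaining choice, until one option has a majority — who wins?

A

Round 1: A 51, D 60, B 22, C 26. Eliminate B.
Round 2: A 73, D 60, C 26. Eliminate C.
Round 3: A 99, D 60. A has a majority.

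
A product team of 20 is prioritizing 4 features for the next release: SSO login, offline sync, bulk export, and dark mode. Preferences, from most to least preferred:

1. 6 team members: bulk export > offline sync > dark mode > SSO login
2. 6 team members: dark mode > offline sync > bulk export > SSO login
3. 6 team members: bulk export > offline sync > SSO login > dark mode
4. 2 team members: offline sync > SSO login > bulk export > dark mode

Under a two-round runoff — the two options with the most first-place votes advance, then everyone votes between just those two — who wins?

Round 1 first-place votes: SSO login 0, offline sync 2, bulk export 12, dark mode 6.
bulk export and dark mode advance.
Runoff: bulk export is preferred to dark mode by 14 voters; dark mode by 6.
bulk export wins the runoff.

bulk export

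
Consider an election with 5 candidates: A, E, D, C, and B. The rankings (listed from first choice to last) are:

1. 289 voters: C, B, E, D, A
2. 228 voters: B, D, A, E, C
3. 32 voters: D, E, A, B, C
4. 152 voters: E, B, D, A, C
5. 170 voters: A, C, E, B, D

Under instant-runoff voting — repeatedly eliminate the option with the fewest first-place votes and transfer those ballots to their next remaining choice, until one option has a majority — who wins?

Round 1: A 170, E 152, D 32, C 289, B 228. Eliminate D.
Round 2: A 170, E 184, C 289, B 228. Eliminate A.
Round 3: E 184, C 459, B 228. C has a majority.

C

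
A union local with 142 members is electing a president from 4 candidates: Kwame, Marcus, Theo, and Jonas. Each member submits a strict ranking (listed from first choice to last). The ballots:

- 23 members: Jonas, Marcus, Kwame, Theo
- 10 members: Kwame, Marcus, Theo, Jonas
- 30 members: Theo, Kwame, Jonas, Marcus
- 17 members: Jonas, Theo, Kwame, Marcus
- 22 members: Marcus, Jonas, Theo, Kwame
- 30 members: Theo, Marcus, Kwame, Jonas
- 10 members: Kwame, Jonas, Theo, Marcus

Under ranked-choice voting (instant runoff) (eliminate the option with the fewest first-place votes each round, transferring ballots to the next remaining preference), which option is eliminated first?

Round 1: Kwame 20, Marcus 22, Theo 60, Jonas 40. Eliminate Kwame.

Kwame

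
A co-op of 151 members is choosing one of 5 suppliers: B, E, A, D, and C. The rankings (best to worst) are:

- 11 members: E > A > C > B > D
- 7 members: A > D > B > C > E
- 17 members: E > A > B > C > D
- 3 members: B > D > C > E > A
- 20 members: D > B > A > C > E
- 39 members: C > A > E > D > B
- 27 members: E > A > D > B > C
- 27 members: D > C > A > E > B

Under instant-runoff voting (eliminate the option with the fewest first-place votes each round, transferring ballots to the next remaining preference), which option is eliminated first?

B

Round 1: B 3, E 55, A 7, D 47, C 39. Eliminate B.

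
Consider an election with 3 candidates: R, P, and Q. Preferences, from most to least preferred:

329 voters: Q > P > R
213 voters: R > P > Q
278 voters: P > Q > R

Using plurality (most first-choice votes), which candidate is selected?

Q

First-place votes: R 213, P 278, Q 329.
Q has the most first-place votes.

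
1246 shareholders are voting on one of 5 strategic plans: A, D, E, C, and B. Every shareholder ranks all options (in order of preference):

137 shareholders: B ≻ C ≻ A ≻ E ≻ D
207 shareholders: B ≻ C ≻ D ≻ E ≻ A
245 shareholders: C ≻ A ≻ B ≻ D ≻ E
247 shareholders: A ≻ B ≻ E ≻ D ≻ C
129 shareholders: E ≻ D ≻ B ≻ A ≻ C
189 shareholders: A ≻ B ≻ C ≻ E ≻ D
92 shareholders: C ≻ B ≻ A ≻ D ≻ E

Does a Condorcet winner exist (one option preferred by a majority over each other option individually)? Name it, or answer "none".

none

Checking pairwise contests:
C beats A 681–565.
A beats D 910–336.
A beats E 910–336.
B beats C 909–337.
A beats B 681–565.
Every option loses at least one head-to-head, so there is no Condorcet winner.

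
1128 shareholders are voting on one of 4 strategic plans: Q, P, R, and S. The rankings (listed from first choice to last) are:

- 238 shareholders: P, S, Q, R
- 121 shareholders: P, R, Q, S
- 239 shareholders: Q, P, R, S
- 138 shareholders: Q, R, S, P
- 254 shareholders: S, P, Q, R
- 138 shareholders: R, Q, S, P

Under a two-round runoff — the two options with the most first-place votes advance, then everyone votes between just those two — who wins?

P

Round 1 first-place votes: Q 377, P 359, R 138, S 254.
Q and P advance.
Runoff: Q is preferred to P by 515 voters; P by 613.
P wins the runoff.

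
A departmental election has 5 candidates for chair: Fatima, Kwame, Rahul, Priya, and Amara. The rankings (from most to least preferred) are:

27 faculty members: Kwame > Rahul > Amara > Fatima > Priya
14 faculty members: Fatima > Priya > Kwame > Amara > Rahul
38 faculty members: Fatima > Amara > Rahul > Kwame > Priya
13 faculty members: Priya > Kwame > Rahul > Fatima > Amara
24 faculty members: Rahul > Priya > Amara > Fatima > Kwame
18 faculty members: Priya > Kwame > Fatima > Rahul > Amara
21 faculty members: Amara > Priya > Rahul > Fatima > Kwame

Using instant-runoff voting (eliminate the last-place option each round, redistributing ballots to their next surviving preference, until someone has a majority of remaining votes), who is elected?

Fatima

Round 1: Fatima 52, Kwame 27, Rahul 24, Priya 31, Amara 21. Eliminate Amara.
Round 2: Fatima 52, Kwame 27, Rahul 24, Priya 52. Eliminate Rahul.
Round 3: Fatima 52, Kwame 27, Priya 76. Eliminate Kwame.
Round 4: Fatima 79, Priya 76. Fatima has a majority.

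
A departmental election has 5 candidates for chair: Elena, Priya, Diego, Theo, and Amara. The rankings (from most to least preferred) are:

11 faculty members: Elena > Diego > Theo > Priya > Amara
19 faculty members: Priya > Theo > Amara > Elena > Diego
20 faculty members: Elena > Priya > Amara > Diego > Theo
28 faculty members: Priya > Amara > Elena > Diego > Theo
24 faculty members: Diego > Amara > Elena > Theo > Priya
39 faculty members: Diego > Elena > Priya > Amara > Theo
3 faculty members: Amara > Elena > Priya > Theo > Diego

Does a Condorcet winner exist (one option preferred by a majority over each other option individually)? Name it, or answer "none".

Checking pairwise contests:
Amara beats Elena 74–70.
Elena beats Priya 97–47.
Elena beats Diego 81–63.
Elena beats Theo 125–19.
Priya beats Amara 117–27.
Every option loses at least one head-to-head, so there is no Condorcet winner.

none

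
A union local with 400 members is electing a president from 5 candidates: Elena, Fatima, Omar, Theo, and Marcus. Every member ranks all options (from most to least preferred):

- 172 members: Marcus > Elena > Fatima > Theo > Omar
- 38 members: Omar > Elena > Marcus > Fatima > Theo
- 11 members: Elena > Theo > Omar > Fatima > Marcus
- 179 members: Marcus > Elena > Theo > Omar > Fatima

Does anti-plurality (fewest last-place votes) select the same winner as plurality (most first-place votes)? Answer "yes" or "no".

no

Anti-plurality — last-place votes: Elena 0, Fatima 179, Omar 172, Theo 38, Marcus 11. Winner: Elena.
Plurality — first-place votes: Elena 11, Fatima 0, Omar 38, Theo 0, Marcus 351. Winner: Marcus.
The two methods disagree.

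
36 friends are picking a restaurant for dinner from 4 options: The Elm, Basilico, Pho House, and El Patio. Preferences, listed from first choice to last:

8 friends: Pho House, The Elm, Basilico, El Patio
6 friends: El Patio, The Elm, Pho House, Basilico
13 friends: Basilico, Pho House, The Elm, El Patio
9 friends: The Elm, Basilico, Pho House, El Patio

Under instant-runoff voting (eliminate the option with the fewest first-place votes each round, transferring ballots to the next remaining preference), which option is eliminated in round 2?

Pho House

Round 1: The Elm 9, Basilico 13, Pho House 8, El Patio 6. Eliminate El Patio.
Round 2: The Elm 15, Basilico 13, Pho House 8. Eliminate Pho House.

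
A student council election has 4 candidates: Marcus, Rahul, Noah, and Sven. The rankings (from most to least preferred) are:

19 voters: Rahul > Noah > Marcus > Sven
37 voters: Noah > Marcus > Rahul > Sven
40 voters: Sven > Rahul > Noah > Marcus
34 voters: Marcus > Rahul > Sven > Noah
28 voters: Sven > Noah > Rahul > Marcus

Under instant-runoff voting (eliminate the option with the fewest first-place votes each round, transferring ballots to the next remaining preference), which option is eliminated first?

Rahul

Round 1: Marcus 34, Rahul 19, Noah 37, Sven 68. Eliminate Rahul.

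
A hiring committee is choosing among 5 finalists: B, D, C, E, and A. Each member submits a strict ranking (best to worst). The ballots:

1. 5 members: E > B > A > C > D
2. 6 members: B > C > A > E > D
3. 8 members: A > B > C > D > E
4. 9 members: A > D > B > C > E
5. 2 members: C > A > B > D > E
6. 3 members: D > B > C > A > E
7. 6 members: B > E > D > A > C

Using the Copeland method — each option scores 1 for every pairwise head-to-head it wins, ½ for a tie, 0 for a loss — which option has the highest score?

B: beats D, C, E, and A → score 4.
D: beats E; loses to B, C, and A → score 1.
C: beats D and E; loses to B and A → score 2.
E: loses to B, D, C, and A → score 0.
A: beats D, C, and E; loses to B → score 3.
B has the best pairwise record.

B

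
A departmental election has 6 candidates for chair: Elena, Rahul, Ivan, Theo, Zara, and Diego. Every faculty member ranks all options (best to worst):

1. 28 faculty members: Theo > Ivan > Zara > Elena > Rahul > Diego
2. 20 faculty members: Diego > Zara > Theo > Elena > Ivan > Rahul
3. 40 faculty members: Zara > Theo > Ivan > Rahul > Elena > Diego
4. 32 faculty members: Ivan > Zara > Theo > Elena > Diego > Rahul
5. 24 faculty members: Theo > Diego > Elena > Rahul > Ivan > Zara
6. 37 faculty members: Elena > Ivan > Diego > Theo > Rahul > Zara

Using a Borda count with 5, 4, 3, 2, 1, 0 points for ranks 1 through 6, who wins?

Elena: 28·2 + 20·2 + 40·1 + 32·2 + 24·3 + 37·5 = 457
Rahul: 28·1 + 20·0 + 40·2 + 32·0 + 24·2 + 37·1 = 193
Ivan: 28·4 + 20·1 + 40·3 + 32·5 + 24·1 + 37·4 = 584
Theo: 28·5 + 20·3 + 40·4 + 32·3 + 24·5 + 37·2 = 650
Zara: 28·3 + 20·4 + 40·5 + 32·4 + 24·0 + 37·0 = 492
Diego: 28·0 + 20·5 + 40·0 + 32·1 + 24·4 + 37·3 = 339
Theo has the highest Borda score (650).

Theo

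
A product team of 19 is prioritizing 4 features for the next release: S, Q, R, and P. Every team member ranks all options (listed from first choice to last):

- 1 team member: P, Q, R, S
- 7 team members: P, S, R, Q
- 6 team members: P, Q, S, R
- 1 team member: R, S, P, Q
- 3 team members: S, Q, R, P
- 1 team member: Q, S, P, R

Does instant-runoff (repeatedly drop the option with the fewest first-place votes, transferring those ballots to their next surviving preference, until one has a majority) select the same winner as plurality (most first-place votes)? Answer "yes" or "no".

yes

Instant-runoff — R1 S 3, Q 1, R 1, P 14 (P winner). Winner: P.
Plurality — first-place votes: S 3, Q 1, R 1, P 14. Winner: P.
The two methods agree.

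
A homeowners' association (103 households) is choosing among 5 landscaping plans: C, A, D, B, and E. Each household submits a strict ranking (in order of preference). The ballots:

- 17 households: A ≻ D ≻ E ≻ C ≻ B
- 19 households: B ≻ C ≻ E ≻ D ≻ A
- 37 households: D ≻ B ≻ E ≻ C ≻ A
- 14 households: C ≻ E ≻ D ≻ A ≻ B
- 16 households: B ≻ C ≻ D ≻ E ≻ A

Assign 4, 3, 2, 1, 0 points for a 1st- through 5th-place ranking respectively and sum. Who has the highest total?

C: 17·1 + 19·3 + 37·1 + 14·4 + 16·3 = 215
A: 17·4 + 19·0 + 37·0 + 14·1 + 16·0 = 82
D: 17·3 + 19·1 + 37·4 + 14·2 + 16·2 = 278
B: 17·0 + 19·4 + 37·3 + 14·0 + 16·4 = 251
E: 17·2 + 19·2 + 37·2 + 14·3 + 16·1 = 204
D has the highest Borda score (278).

D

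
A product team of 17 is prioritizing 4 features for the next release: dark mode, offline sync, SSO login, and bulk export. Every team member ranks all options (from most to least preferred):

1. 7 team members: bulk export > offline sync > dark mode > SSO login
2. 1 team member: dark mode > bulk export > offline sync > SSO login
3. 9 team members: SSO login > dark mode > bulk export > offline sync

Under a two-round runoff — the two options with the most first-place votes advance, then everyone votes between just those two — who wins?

Round 1 first-place votes: dark mode 1, offline sync 0, SSO login 9, bulk export 7.
SSO login and bulk export advance.
Runoff: SSO login is preferred to bulk export by 9 voters; bulk export by 8.
SSO login wins the runoff.

SSO login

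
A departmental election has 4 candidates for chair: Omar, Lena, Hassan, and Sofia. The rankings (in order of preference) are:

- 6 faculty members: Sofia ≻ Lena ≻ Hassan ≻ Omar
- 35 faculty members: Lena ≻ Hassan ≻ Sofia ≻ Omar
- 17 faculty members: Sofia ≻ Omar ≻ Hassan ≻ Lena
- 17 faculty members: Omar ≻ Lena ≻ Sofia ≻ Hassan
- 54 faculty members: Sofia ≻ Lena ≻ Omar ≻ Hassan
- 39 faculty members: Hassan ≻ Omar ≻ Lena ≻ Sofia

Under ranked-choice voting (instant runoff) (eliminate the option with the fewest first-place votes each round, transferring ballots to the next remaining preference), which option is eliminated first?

Round 1: Omar 17, Lena 35, Hassan 39, Sofia 77. Eliminate Omar.

Omar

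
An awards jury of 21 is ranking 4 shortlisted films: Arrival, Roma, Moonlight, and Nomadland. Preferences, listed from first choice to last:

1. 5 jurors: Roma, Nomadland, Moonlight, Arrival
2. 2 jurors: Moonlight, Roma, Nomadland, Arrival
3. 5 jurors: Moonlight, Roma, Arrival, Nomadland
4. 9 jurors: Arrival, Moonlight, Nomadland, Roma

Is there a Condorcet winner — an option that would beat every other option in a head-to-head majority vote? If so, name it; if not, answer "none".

Moonlight

Moonlight vs Arrival: 12–9 for Moonlight.
Moonlight vs Roma: 16–5 for Moonlight.
Moonlight vs Nomadland: 16–5 for Moonlight.
Moonlight beats every other option head-to-head.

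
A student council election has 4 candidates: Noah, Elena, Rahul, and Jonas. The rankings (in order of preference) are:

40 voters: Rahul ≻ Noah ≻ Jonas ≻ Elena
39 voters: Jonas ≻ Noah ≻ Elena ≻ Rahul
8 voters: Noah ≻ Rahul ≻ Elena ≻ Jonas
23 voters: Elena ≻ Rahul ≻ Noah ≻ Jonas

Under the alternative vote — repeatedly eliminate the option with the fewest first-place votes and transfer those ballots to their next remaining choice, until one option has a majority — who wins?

Round 1: Noah 8, Elena 23, Rahul 40, Jonas 39. Eliminate Noah.
Round 2: Elena 23, Rahul 48, Jonas 39. Eliminate Elena.
Round 3: Rahul 71, Jonas 39. Rahul has a majority.

Rahul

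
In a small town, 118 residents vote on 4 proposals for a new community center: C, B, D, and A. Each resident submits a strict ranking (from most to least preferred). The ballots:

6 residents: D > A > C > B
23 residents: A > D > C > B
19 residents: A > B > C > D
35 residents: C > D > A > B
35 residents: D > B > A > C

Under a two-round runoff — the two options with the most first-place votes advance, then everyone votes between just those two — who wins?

Round 1 first-place votes: C 35, B 0, D 41, A 42.
A and D advance.
Runoff: A is preferred to D by 42 voters; D by 76.
D wins the runoff.

D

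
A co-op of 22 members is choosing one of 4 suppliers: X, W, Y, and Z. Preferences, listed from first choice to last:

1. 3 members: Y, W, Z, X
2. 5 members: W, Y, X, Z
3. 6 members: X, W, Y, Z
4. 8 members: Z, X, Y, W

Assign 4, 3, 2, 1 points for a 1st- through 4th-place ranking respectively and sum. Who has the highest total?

X

X: 3·1 + 5·2 + 6·4 + 8·3 = 61
W: 3·3 + 5·4 + 6·3 + 8·1 = 55
Y: 3·4 + 5·3 + 6·2 + 8·2 = 55
Z: 3·2 + 5·1 + 6·1 + 8·4 = 49
X has the highest Borda score (61).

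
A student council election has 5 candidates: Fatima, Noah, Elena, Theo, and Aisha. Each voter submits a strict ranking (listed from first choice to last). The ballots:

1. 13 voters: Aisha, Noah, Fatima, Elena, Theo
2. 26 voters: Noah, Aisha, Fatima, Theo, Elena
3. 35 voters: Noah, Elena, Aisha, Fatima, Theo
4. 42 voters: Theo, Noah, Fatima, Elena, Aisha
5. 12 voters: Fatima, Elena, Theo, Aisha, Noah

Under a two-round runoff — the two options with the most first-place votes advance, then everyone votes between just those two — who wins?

Noah

Round 1 first-place votes: Fatima 12, Noah 61, Elena 0, Theo 42, Aisha 13.
Noah and Theo advance.
Runoff: Noah is preferred to Theo by 74 voters; Theo by 54.
Noah wins the runoff.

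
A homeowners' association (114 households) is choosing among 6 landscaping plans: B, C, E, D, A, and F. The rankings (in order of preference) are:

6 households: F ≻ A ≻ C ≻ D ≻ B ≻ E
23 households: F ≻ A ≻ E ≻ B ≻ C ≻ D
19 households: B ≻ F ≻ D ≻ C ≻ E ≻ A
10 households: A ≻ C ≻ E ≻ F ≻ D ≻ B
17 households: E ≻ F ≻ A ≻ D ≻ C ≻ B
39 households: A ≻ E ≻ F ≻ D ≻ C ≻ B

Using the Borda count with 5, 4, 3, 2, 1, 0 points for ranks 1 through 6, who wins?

B: 6·1 + 23·2 + 19·5 + 10·0 + 17·0 + 39·0 = 147
C: 6·3 + 23·1 + 19·2 + 10·4 + 17·1 + 39·1 = 175
E: 6·0 + 23·3 + 19·1 + 10·3 + 17·5 + 39·4 = 359
D: 6·2 + 23·0 + 19·3 + 10·1 + 17·2 + 39·2 = 191
A: 6·4 + 23·4 + 19·0 + 10·5 + 17·3 + 39·5 = 412
F: 6·5 + 23·5 + 19·4 + 10·2 + 17·4 + 39·3 = 426
F has the highest Borda score (426).

F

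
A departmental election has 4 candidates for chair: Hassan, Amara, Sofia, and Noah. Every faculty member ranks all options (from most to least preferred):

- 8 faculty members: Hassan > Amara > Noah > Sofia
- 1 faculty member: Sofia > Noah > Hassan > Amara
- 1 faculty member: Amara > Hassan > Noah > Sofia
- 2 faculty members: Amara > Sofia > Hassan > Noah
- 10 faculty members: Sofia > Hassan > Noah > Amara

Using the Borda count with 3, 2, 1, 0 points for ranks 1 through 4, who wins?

Hassan: 8·3 + 1·1 + 1·2 + 2·1 + 10·2 = 49
Amara: 8·2 + 1·0 + 1·3 + 2·3 + 10·0 = 25
Sofia: 8·0 + 1·3 + 1·0 + 2·2 + 10·3 = 37
Noah: 8·1 + 1·2 + 1·1 + 2·0 + 10·1 = 21
Hassan has the highest Borda score (49).

Hassan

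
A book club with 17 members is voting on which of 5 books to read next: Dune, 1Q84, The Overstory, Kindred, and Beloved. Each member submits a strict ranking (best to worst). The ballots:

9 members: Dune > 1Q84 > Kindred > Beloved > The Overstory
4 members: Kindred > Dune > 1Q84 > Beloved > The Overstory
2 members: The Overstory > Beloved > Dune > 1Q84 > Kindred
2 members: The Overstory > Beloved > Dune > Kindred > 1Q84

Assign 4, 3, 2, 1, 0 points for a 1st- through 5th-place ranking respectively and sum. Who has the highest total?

Dune

Dune: 9·4 + 4·3 + 2·2 + 2·2 = 56
1Q84: 9·3 + 4·2 + 2·1 + 2·0 = 37
The Overstory: 9·0 + 4·0 + 2·4 + 2·4 = 16
Kindred: 9·2 + 4·4 + 2·0 + 2·1 = 36
Beloved: 9·1 + 4·1 + 2·3 + 2·3 = 25
Dune has the highest Borda score (56).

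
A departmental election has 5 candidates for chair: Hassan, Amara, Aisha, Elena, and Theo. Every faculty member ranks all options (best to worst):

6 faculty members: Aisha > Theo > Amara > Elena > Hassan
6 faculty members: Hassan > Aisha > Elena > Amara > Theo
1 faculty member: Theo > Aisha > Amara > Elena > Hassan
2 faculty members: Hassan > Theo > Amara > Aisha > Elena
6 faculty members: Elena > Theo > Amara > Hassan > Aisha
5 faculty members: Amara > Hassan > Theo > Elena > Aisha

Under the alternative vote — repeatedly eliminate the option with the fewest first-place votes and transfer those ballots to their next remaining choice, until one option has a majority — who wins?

Hassan

Round 1: Hassan 8, Amara 5, Aisha 6, Elena 6, Theo 1. Eliminate Theo.
Round 2: Hassan 8, Amara 5, Aisha 7, Elena 6. Eliminate Amara.
Round 3: Hassan 13, Aisha 7, Elena 6. Eliminate Elena.
Round 4: Hassan 19, Aisha 7. Hassan has a majority.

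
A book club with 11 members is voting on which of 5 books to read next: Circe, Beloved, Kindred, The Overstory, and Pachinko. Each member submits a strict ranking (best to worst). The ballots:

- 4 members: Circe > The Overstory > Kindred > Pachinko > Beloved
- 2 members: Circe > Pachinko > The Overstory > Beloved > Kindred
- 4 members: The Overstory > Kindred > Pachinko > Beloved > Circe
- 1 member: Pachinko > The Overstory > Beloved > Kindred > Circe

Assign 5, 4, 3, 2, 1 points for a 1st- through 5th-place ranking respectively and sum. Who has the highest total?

The Overstory

Circe: 4·5 + 2·5 + 4·1 + 1·1 = 35
Beloved: 4·1 + 2·2 + 4·2 + 1·3 = 19
Kindred: 4·3 + 2·1 + 4·4 + 1·2 = 32
The Overstory: 4·4 + 2·3 + 4·5 + 1·4 = 46
Pachinko: 4·2 + 2·4 + 4·3 + 1·5 = 33
The Overstory has the highest Borda score (46).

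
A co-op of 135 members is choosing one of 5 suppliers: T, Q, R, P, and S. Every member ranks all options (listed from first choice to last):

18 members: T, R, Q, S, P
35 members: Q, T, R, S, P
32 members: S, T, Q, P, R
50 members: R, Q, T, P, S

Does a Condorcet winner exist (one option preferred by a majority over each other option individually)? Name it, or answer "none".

Checking pairwise contests:
Q beats T 85–50.
R beats Q 68–67.
T beats R 85–50.
T beats P 135–0.
T beats S 103–32.
Every option loses at least one head-to-head, so there is no Condorcet winner.

none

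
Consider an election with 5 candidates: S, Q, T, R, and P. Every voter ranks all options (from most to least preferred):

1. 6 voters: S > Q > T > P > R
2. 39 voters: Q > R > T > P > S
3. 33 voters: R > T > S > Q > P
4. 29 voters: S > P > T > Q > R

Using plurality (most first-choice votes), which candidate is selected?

First-place votes: S 35, Q 39, T 0, R 33, P 0.
Q has the most first-place votes.

Q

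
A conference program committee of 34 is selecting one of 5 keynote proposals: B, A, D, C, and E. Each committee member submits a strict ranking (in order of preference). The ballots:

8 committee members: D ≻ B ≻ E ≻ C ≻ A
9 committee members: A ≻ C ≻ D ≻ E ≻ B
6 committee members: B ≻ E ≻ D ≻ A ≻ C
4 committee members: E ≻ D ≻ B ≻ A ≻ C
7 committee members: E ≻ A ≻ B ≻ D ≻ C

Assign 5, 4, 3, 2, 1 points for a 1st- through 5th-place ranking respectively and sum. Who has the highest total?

E

B: 8·4 + 9·1 + 6·5 + 4·3 + 7·3 = 104
A: 8·1 + 9·5 + 6·2 + 4·2 + 7·4 = 101
D: 8·5 + 9·3 + 6·3 + 4·4 + 7·2 = 115
C: 8·2 + 9·4 + 6·1 + 4·1 + 7·1 = 69
E: 8·3 + 9·2 + 6·4 + 4·5 + 7·5 = 121
E has the highest Borda score (121).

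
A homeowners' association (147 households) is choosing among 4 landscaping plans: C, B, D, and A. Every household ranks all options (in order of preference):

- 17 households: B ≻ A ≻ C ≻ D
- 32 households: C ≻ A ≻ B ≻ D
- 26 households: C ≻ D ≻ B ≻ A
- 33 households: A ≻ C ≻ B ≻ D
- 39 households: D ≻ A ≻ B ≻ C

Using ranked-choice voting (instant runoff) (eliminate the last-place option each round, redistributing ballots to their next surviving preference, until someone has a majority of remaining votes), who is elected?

A

Round 1: C 58, B 17, D 39, A 33. Eliminate B.
Round 2: C 58, D 39, A 50. Eliminate D.
Round 3: C 58, A 89. A has a majority.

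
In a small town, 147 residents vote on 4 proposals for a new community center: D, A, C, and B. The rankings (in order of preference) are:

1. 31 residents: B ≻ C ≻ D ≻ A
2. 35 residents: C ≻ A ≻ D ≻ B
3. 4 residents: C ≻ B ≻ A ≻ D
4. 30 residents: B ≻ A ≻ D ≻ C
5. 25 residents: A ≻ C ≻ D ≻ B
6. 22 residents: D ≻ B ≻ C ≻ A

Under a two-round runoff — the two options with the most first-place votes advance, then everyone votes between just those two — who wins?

Round 1 first-place votes: D 22, A 25, C 39, B 61.
B and C advance.
Runoff: B is preferred to C by 83 voters; C by 64.
B wins the runoff.

B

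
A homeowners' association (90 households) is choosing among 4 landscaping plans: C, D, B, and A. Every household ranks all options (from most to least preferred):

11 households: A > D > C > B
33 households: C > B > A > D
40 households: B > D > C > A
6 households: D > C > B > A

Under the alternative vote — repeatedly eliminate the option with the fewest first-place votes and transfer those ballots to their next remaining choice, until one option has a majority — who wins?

C

Round 1: C 33, D 6, B 40, A 11. Eliminate D.
Round 2: C 39, B 40, A 11. Eliminate A.
Round 3: C 50, B 40. C has a majority.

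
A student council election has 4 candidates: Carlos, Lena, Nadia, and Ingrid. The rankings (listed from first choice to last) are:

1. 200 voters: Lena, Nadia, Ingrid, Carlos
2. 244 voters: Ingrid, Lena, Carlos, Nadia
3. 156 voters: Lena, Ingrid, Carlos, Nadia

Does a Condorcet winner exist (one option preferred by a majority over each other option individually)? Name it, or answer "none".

Lena

Lena vs Carlos: 600–0 for Lena.
Lena vs Nadia: 600–0 for Lena.
Lena vs Ingrid: 356–244 for Lena.
Lena beats every other option head-to-head.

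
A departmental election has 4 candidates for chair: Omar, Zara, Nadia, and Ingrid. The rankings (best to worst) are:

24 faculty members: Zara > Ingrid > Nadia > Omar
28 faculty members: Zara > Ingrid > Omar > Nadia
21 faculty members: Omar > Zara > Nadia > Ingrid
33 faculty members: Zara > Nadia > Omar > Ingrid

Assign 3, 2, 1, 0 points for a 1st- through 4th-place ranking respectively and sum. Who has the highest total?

Zara

Omar: 24·0 + 28·1 + 21·3 + 33·1 = 124
Zara: 24·3 + 28·3 + 21·2 + 33·3 = 297
Nadia: 24·1 + 28·0 + 21·1 + 33·2 = 111
Ingrid: 24·2 + 28·2 + 21·0 + 33·0 = 104
Zara has the highest Borda score (297).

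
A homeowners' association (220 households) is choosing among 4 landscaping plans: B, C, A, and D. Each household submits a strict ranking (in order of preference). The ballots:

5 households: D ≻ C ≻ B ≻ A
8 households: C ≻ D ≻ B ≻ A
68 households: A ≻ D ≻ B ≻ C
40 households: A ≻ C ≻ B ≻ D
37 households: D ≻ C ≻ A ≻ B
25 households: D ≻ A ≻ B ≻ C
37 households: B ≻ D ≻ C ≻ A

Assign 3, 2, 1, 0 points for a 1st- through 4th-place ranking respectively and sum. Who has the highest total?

B: 5·1 + 8·1 + 68·1 + 40·1 + 37·0 + 25·1 + 37·3 = 257
C: 5·2 + 8·3 + 68·0 + 40·2 + 37·2 + 25·0 + 37·1 = 225
A: 5·0 + 8·0 + 68·3 + 40·3 + 37·1 + 25·2 + 37·0 = 411
D: 5·3 + 8·2 + 68·2 + 40·0 + 37·3 + 25·3 + 37·2 = 427
D has the highest Borda score (427).

D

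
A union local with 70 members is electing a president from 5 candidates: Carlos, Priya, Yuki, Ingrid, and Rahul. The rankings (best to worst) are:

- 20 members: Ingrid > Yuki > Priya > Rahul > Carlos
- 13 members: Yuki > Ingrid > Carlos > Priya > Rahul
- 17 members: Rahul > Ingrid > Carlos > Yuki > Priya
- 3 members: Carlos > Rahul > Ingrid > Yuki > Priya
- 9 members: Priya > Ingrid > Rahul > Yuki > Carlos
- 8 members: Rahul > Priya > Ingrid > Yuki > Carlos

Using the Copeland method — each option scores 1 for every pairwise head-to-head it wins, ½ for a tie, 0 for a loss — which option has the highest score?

Carlos: loses to Priya, Yuki, Ingrid, and Rahul → score 0.
Priya: beats Carlos and Rahul; loses to Yuki and Ingrid → score 2.
Yuki: beats Carlos and Priya; loses to Ingrid and Rahul → score 2.
Ingrid: beats Carlos, Priya, Yuki, and Rahul → score 4.
Rahul: beats Carlos and Yuki; loses to Priya and Ingrid → score 2.
Ingrid has the best pairwise record.

Ingrid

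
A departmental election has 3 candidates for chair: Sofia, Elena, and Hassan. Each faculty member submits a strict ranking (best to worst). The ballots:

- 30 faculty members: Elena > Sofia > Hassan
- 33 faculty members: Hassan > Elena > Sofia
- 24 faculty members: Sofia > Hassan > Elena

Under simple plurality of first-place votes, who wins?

First-place votes: Sofia 24, Elena 30, Hassan 33.
Hassan has the most first-place votes.

Hassan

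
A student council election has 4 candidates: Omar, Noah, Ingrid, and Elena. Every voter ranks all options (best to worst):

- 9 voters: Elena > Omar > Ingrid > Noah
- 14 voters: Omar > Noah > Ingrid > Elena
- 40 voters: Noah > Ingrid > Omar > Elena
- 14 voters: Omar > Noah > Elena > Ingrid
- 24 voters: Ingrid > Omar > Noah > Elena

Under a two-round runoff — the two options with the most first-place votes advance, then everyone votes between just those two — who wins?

Omar

Round 1 first-place votes: Omar 28, Noah 40, Ingrid 24, Elena 9.
Noah and Omar advance.
Runoff: Noah is preferred to Omar by 40 voters; Omar by 61.
Omar wins the runoff.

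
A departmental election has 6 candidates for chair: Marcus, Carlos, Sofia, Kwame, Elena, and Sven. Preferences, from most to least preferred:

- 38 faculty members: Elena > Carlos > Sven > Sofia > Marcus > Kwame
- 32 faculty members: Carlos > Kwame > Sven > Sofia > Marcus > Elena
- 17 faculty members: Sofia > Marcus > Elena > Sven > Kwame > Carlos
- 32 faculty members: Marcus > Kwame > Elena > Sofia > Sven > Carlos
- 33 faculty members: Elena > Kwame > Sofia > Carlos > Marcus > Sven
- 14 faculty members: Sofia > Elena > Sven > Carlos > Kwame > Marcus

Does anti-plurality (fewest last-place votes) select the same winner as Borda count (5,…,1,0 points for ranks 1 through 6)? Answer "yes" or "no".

no

Anti-plurality — last-place votes: Marcus 14, Carlos 49, Sofia 0, Kwame 38, Elena 32, Sven 33. Winner: Sofia.
Borda — scores: Marcus 331, Carlos 406, Sofia 458, Kwame 419, Elena 558, Sven 318. Winner: Elena.
The two methods disagree.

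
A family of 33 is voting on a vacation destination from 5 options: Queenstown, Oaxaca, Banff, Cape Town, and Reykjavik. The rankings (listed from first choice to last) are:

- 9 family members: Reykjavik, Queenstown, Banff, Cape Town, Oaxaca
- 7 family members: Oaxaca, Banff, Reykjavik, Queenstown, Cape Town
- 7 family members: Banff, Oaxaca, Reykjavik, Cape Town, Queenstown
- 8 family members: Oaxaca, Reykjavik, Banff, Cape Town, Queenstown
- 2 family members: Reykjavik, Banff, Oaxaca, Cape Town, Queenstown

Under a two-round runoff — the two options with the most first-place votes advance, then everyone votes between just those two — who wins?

Round 1 first-place votes: Queenstown 0, Oaxaca 15, Banff 7, Cape Town 0, Reykjavik 11.
Oaxaca and Reykjavik advance.
Runoff: Oaxaca is preferred to Reykjavik by 22 voters; Reykjavik by 11.
Oaxaca wins the runoff.

Oaxaca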